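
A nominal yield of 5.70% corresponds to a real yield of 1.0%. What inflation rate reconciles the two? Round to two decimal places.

From (1+r_nom) = (1+r_real)(1+π), we get 1+π = (1 + 5.70%)/(1 + 1.0%) = 1.0570/1.010 ≈ 1.04653.
So π ≈ 4.6535%.

4.65%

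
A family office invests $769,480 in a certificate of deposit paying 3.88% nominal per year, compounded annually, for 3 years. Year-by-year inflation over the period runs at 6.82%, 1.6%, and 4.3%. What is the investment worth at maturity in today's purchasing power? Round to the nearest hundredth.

$762,013.33

Nominal value at maturity: $769,480 × (1 + 3.88%)^3 ≈ $862,567.64.
Price-level factor over 3 years: 1.0682 × 1.016 × 1.043 = 1.1319587216.
Dividing the nominal maturity value by the price-level factor gives the value in today's money.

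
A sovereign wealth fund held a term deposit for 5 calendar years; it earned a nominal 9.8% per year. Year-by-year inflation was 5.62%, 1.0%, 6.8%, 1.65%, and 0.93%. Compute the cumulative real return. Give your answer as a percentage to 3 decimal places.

36.535%

Cumulative inflation factor: 1.0562 × 1.010 × 1.068 × 1.0165 × 1.0093 ≈ 1.16887.
Nominal growth factor: 1.59592. Real growth factor = 1.59592 / 1.16887 ≈ 1.36535.
Total real return ≈ 36.5354%.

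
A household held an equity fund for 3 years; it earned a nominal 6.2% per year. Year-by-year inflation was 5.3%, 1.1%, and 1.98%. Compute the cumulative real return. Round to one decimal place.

Cumulative inflation factor: 1.053 × 1.011 × 1.0198 ≈ 1.08566.
Nominal growth factor: 1.19777. Real growth factor = 1.19777 / 1.08566 ≈ 1.10326.
Total real return ≈ 10.3263%.

10.3%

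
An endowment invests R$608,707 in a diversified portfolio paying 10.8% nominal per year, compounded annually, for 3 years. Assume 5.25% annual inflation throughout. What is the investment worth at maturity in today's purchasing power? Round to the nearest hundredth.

Nominal value at maturity: R$608,707 × (1 + 10.8%)^3 ≈ R$827,994.74.
Price-level factor over 3 years: (1 + 5.25%)^3 ≈ 1.1659134531.
The maturity value deflated by that factor is the answer in today's purchasing power.

R$710,168.27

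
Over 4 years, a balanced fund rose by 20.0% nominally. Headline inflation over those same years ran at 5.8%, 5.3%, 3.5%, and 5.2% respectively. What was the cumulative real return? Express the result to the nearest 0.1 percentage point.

Cumulative inflation factor: 1.058 × 1.053 × 1.035 × 1.052 ≈ 1.21303.
Nominal growth factor: 1.20000. Real growth factor = 1.20000 / 1.21303 ≈ 0.98926.
Total real return ≈ -1.0738%.

-1.1%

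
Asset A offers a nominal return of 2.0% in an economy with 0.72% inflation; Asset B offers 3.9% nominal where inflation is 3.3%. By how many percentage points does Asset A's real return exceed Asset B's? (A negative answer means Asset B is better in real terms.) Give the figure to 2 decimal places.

Asset A real return: 1.020/1.0072 − 1 = 1.271%.
Asset B real return: 1.039/1.033 − 1 = 0.581%.
Difference: 1.271 − 0.581 = 0.690 pp.

0.69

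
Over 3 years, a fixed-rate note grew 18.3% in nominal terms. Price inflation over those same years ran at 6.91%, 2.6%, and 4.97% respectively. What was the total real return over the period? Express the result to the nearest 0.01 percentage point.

2.74%

Cumulative inflation factor: 1.0691 × 1.026 × 1.0497 ≈ 1.15141.
Nominal growth factor: 1.18300. Real growth factor = 1.18300 / 1.15141 ≈ 1.02743.
Total real return ≈ 2.7434%.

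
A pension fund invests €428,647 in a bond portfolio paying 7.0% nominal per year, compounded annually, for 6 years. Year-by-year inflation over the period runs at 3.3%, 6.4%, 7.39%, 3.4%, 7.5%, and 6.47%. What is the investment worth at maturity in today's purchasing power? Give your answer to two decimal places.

Nominal value at maturity: €428,647 × (1 + 7.0%)^6 ≈ €643,283.56.
Price-level factor over 6 years: 1.033 × 1.064 × 1.0739 × 1.034 × 1.075 × 1.0647 ≈ 1.3968894872.
Dividing the nominal maturity value by the price-level factor gives the value in today's money.

€460,511.42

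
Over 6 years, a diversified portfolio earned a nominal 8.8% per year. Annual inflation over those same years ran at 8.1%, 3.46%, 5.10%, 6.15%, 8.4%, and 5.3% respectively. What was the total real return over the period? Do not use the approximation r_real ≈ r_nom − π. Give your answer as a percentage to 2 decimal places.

Cumulative inflation factor: 1.081 × 1.0346 × 1.0510 × 1.0615 × 1.084 × 1.053 ≈ 1.42422.
Nominal growth factor: 1.65872. Real growth factor = 1.65872 / 1.42422 ≈ 1.16465.
Total real return ≈ 16.4648%.

16.46%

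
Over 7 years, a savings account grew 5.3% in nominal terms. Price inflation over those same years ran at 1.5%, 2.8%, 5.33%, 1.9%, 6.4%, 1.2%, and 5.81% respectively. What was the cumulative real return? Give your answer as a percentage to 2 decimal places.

Cumulative inflation factor: 1.015 × 1.028 × 1.0533 × 1.019 × 1.064 × 1.012 × 1.0581 ≈ 1.27595.
Nominal growth factor: 1.05300. Real growth factor = 1.05300 / 1.27595 ≈ 0.82527.
Total real return ≈ -17.4734%.

-17.47%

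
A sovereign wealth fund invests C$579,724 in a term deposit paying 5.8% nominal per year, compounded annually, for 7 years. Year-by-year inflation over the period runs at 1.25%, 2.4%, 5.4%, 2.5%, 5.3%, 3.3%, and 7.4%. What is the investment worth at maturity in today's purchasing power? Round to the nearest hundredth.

C$657,398.21

Nominal value at maturity: C$579,724 × (1 + 5.8%)^7 ≈ C$860,242.62.
Price-level factor over 7 years: 1.0125 × 1.024 × 1.054 × 1.025 × 1.053 × 1.033 × 1.074 ≈ 1.3085563789.
The maturity value deflated by that factor is the answer in today's purchasing power.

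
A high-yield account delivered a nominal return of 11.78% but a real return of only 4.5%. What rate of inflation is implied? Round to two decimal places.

From (1+r_nom) = (1+r_real)(1+π), we get 1+π = (1 + 11.78%)/(1 + 4.5%) = 1.1178/1.045 ≈ 1.06967.
So π ≈ 6.9665%.

6.97%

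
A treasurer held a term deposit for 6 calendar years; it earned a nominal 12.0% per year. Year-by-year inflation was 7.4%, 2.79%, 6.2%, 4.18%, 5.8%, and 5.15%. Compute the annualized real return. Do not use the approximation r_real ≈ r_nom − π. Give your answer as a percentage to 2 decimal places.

6.42%

Cumulative inflation factor: 1.074 × 1.0279 × 1.062 × 1.0418 × 1.058 × 1.0515 ≈ 1.35881.
Nominal growth factor: 1.97382. Real growth factor = 1.97382 / 1.35881 ≈ 1.45261.
Annualized: 1.45261^(1/6) − 1 ≈ 0.06420.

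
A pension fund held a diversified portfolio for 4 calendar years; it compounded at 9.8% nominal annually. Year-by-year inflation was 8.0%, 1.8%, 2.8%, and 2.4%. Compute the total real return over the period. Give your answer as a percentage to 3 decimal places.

Cumulative inflation factor: 1.080 × 1.018 × 1.028 × 1.024 ≈ 1.15735.
Nominal growth factor: 1.45348. Real growth factor = 1.45348 / 1.15735 ≈ 1.25587.
Total real return ≈ 25.5870%.

25.587%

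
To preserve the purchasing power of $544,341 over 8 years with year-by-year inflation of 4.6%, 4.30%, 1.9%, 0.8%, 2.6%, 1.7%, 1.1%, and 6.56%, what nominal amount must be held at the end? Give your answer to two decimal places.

Cumulative price-level factor: 1.046 × 1.0430 × 1.019 × 1.008 × 1.026 × 1.017 × 1.011 × 1.0656 ≈ 1.2596920549.
Multiplying $544,341 by the price-level factor gives the future nominal sum.

$685,702.03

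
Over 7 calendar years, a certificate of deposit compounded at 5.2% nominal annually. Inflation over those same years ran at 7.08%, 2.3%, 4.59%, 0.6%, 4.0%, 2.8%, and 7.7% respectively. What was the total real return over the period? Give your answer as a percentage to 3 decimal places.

7.447%

Cumulative inflation factor: 1.0708 × 1.023 × 1.0459 × 1.006 × 1.040 × 1.028 × 1.077 ≈ 1.32713.
Nominal growth factor: 1.42597. Real growth factor = 1.42597 / 1.32713 ≈ 1.07447.
Total real return ≈ 7.4474%.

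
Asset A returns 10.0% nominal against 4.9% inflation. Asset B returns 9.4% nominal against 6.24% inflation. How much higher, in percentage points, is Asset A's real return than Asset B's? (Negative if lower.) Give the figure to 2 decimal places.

Asset A real return: 1.100/1.049 − 1 = 4.862%.
Asset B real return: 1.094/1.0624 − 1 = 2.974%.
Difference: 4.862 − 2.974 = 1.888 pp.

1.89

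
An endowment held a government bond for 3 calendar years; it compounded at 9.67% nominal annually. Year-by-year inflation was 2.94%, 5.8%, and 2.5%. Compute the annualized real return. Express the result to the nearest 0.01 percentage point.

Cumulative inflation factor: 1.0294 × 1.058 × 1.025 ≈ 1.11633.
Nominal growth factor: 1.31906. Real growth factor = 1.31906 / 1.11633 ≈ 1.18160.
Annualized: 1.18160^(1/3) − 1 ≈ 0.05720.

5.72%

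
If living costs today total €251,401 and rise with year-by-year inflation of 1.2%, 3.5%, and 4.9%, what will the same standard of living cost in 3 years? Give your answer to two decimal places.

Cumulative price-level factor: 1.012 × 1.035 × 1.049 = 1.09874358.
The nominal amount required is €251,401 scaled up by that factor.

€276,225.23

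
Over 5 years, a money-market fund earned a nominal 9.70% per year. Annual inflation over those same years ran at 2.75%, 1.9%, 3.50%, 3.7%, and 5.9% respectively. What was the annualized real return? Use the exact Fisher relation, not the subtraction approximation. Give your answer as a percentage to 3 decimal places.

Cumulative inflation factor: 1.0275 × 1.019 × 1.0350 × 1.037 × 1.059 ≈ 1.19007.
Nominal growth factor: 1.58867. Real growth factor = 1.58867 / 1.19007 ≈ 1.33494.
Annualized: 1.33494^(1/5) − 1 ≈ 0.05948.

5.948%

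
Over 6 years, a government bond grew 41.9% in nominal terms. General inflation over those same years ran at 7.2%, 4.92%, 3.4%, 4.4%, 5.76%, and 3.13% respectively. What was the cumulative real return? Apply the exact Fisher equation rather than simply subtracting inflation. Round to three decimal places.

Cumulative inflation factor: 1.072 × 1.0492 × 1.034 × 1.044 × 1.0576 × 1.0313 ≈ 1.32428.
Nominal growth factor: 1.41900. Real growth factor = 1.41900 / 1.32428 ≈ 1.07152.
Total real return ≈ 7.1524%.

7.152%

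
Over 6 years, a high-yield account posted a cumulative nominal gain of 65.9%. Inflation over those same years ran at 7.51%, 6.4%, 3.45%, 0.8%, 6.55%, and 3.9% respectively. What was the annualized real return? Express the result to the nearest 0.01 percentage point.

3.88%

Cumulative inflation factor: 1.0751 × 1.064 × 1.0345 × 1.008 × 1.0655 × 1.039 ≈ 1.32054.
Nominal growth factor: 1.65900. Real growth factor = 1.65900 / 1.32054 ≈ 1.25631.
Annualized: 1.25631^(1/6) − 1 ≈ 0.03876.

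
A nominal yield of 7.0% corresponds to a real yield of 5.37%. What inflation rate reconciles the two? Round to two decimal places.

From (1+r_nom) = (1+r_real)(1+π), we get 1+π = (1 + 7.0%)/(1 + 5.37%) = 1.070/1.0537 ≈ 1.01547.
So π ≈ 1.5469%.

1.55%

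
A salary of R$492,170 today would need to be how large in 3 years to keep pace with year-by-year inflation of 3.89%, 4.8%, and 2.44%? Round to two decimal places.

R$548,933.50

Cumulative price-level factor: 1.0389 × 1.048 × 1.0244 ≈ 1.1153331197.
Multiplying R$492,170 by the price-level factor gives the future nominal sum.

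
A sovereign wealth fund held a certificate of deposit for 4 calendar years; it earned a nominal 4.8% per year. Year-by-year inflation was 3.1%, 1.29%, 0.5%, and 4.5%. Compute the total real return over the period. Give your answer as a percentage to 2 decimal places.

Cumulative inflation factor: 1.031 × 1.0129 × 1.005 × 1.045 ≈ 1.09675.
Nominal growth factor: 1.20627. Real growth factor = 1.20627 / 1.09675 ≈ 1.09986.
Total real return ≈ 9.9860%.

9.99%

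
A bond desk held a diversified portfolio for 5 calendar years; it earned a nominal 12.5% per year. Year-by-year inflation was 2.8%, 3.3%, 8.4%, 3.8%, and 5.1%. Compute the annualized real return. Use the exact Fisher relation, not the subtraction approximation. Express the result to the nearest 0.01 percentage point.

Cumulative inflation factor: 1.028 × 1.033 × 1.084 × 1.038 × 1.051 ≈ 1.25581.
Nominal growth factor: 1.80203. Real growth factor = 1.80203 / 1.25581 ≈ 1.43496.
Annualized: 1.43496^(1/5) − 1 ≈ 0.07490.

7.49%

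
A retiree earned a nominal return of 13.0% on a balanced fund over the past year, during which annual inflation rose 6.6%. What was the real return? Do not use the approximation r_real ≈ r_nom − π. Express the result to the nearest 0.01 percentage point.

Real return via the Fisher equation: (1 + 13.0%)/(1 + 6.6%) − 1 = 1.130/1.066 − 1 ≈ 0.06004.

6.00%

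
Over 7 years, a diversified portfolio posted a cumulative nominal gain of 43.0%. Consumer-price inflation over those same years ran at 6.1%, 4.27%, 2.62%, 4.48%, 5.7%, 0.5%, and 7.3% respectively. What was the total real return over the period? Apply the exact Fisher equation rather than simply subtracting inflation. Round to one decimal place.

5.8%

Cumulative inflation factor: 1.061 × 1.0427 × 1.0262 × 1.0448 × 1.057 × 1.005 × 1.073 ≈ 1.35201.
Nominal growth factor: 1.43000. Real growth factor = 1.43000 / 1.35201 ≈ 1.05768.
Total real return ≈ 5.7683%.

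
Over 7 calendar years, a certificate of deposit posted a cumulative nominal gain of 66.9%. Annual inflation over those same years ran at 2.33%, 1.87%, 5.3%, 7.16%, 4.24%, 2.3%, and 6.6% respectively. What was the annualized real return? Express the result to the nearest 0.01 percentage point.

Cumulative inflation factor: 1.0233 × 1.0187 × 1.053 × 1.0716 × 1.0424 × 1.023 × 1.066 ≈ 1.33714.
Nominal growth factor: 1.66900. Real growth factor = 1.66900 / 1.33714 ≈ 1.24818.
Annualized: 1.24818^(1/7) − 1 ≈ 0.03218.

3.22%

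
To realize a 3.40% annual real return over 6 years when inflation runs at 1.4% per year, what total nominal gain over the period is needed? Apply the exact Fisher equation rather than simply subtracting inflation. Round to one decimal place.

Required annual nominal rate: (1+3.40%)(1+1.4%) − 1 = 4.8476%.
Cumulative over 6 years: (1 + 0.048476)^6 − 1 ≈ 0.32847.

32.8%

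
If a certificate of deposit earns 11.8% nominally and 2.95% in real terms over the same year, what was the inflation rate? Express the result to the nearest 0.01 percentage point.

8.60%

From (1+r_nom) = (1+r_real)(1+π), we get 1+π = (1 + 11.8%)/(1 + 2.95%) = 1.118/1.0295 ≈ 1.08596.
So π ≈ 8.5964%.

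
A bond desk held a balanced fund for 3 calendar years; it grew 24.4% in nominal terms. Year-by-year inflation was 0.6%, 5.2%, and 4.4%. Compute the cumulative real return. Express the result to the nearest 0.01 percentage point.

12.59%

Cumulative inflation factor: 1.006 × 1.052 × 1.044 ≈ 1.10488.
Nominal growth factor: 1.24400. Real growth factor = 1.24400 / 1.10488 ≈ 1.12592.
Total real return ≈ 12.5916%.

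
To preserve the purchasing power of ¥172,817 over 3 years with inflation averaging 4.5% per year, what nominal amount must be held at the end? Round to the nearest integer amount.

¥197,213

Cumulative price-level factor: (1+4.5%)^3 = 1.141166125.
The nominal amount required is ¥172,817 scaled up by that factor.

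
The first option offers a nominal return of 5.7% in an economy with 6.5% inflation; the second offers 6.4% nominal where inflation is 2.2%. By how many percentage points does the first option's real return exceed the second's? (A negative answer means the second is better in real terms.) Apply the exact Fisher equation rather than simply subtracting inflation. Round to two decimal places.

-4.86

The first option real return: 1.057/1.065 − 1 = -0.751%.
The second real return: 1.064/1.022 − 1 = 4.110%.
Difference: -0.751 − 4.110 = -4.861 pp.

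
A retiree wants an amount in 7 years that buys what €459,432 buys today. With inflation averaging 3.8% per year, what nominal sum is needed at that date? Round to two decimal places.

Cumulative price-level factor: (1+3.8%)^7 ≈ 1.2983191849.
The nominal amount required is €459,432 scaled up by that factor.

€596,489.38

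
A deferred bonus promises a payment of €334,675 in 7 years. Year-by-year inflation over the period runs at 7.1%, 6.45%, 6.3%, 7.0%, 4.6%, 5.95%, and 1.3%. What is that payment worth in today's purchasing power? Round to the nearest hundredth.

Price-level factor over 7 years: 1.071 × 1.0645 × 1.063 × 1.070 × 1.046 × 1.0595 × 1.013 ≈ 1.4557750428.
Purchasing power today: €334,675 divided by that factor.

€229,894.72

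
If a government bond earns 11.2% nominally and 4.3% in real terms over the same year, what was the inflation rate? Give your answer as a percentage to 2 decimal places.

6.62%

From (1+r_nom) = (1+r_real)(1+π), we get 1+π = (1 + 11.2%)/(1 + 4.3%) = 1.112/1.043 ≈ 1.06616.
So π ≈ 6.6155%.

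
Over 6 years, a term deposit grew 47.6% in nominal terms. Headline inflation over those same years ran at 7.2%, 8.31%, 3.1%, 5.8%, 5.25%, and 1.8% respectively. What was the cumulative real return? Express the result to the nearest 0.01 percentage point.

Cumulative inflation factor: 1.072 × 1.0831 × 1.031 × 1.058 × 1.0525 × 1.018 ≈ 1.35699.
Nominal growth factor: 1.47600. Real growth factor = 1.47600 / 1.35699 ≈ 1.08770.
Total real return ≈ 8.7699%.

8.77%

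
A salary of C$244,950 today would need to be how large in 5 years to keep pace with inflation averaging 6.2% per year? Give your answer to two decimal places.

C$330,902.48

Cumulative price-level factor: (1+6.2%)^5 ≈ 1.3508980778.
Multiplying C$244,950 by the price-level factor gives the future nominal sum.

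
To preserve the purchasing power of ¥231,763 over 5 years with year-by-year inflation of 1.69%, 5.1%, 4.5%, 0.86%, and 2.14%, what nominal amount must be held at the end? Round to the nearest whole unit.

¥266,659

Cumulative price-level factor: 1.0169 × 1.051 × 1.045 × 1.0086 × 1.0214 ≈ 1.1505674173.
The nominal amount required is ¥231,763 scaled up by that factor.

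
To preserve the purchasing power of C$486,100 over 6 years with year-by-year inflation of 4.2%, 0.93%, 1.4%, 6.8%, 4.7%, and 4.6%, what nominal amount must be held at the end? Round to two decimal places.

C$606,319.01

Cumulative price-level factor: 1.042 × 1.0093 × 1.014 × 1.068 × 1.047 × 1.046 ≈ 1.2473133371.
The nominal amount required is C$486,100 scaled up by that factor.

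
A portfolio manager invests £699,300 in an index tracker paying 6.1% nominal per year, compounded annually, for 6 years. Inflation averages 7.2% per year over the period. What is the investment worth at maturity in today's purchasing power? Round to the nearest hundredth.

£657,335.55

Nominal value at maturity: £699,300 × (1 + 6.1%)^6 ≈ £997,598.60.
Price-level factor over 6 years: (1 + 7.2%)^6 ≈ 1.5176398167.
Dividing the nominal maturity value by the price-level factor gives the value in today's money.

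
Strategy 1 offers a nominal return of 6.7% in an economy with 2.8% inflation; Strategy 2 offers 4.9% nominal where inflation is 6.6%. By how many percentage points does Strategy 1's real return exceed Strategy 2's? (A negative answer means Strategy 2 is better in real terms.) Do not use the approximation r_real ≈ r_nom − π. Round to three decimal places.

5.389

Strategy 1 real return: 1.067/1.028 − 1 = 3.7938%.
Strategy 2 real return: 1.049/1.066 − 1 = -1.5947%.
Difference: 3.7938 − (-1.5947) = 5.3885 pp.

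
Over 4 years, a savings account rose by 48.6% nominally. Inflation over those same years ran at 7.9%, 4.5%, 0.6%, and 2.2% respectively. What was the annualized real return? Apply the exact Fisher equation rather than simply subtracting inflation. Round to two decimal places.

Cumulative inflation factor: 1.079 × 1.045 × 1.006 × 1.022 ≈ 1.15928.
Nominal growth factor: 1.48600. Real growth factor = 1.48600 / 1.15928 ≈ 1.28184.
Annualized: 1.28184^(1/4) − 1 ≈ 0.06404.

6.40%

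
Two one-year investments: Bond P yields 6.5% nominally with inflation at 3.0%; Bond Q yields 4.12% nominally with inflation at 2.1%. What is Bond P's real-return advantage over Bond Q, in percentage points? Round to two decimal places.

Bond P real return: 1.065/1.030 − 1 = 3.398%.
Bond Q real return: 1.0412/1.021 − 1 = 1.978%.
Difference: 3.398 − 1.978 = 1.420 pp.

1.42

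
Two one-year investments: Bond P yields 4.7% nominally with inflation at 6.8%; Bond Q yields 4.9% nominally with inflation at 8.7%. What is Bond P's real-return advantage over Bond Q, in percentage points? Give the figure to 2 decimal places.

1.53

Bond P real return: 1.047/1.068 − 1 = -1.966%.
Bond Q real return: 1.049/1.087 − 1 = -3.496%.
Difference: -1.966 − (-3.496) = 1.530 pp.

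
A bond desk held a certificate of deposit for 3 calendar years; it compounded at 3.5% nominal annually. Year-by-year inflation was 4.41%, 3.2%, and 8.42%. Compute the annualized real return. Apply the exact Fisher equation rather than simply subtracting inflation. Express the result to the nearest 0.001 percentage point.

-1.728%

Cumulative inflation factor: 1.0441 × 1.032 × 1.0842 ≈ 1.16824.
Nominal growth factor: 1.10872. Real growth factor = 1.10872 / 1.16824 ≈ 0.94905.
Annualized: 0.94905^(1/3) − 1 ≈ -0.01728.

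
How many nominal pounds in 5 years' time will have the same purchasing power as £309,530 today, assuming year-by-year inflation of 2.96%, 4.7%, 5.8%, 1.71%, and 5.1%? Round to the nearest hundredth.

£377,372.28

Cumulative price-level factor: 1.0296 × 1.047 × 1.058 × 1.0171 × 1.051 ≈ 1.2191783828.
Multiplying £309,530 by the price-level factor gives the future nominal sum.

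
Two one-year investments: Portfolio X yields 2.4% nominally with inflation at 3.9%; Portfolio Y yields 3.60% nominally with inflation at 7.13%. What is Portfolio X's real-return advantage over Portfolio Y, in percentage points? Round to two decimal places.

Portfolio X real return: 1.024/1.039 − 1 = -1.444%.
Portfolio Y real return: 1.0360/1.0713 − 1 = -3.295%.
Difference: -1.444 − (-3.295) = 1.851 pp.

1.85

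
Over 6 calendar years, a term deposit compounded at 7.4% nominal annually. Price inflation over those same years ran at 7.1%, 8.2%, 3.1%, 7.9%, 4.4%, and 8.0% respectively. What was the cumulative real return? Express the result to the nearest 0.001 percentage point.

Cumulative inflation factor: 1.071 × 1.082 × 1.031 × 1.079 × 1.044 × 1.080 ≈ 1.45352.
Nominal growth factor: 1.53471. Real growth factor = 1.53471 / 1.45352 ≈ 1.05586.
Total real return ≈ 5.5856%.

5.586%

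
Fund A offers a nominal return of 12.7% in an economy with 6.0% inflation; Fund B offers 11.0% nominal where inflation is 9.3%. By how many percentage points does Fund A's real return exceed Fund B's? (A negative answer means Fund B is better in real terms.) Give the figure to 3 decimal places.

Fund A real return: 1.127/1.060 − 1 = 6.3208%.
Fund B real return: 1.110/1.093 − 1 = 1.5554%.
Difference: 6.3208 − 1.5554 = 4.7654 pp.

4.765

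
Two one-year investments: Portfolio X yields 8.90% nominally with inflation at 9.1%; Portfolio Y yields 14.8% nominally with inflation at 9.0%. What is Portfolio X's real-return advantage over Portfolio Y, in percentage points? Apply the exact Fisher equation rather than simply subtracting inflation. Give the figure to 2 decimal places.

-5.50

Portfolio X real return: 1.0890/1.091 − 1 = -0.183%.
Portfolio Y real return: 1.148/1.090 − 1 = 5.321%.
Difference: -0.183 − 5.321 = -5.504 pp.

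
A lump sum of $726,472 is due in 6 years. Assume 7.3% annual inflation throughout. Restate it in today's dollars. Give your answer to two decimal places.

Price-level factor over 6 years: (1 + 7.3%)^6 ≈ 1.5261539034.
Purchasing power today: $726,472 divided by that factor.

$476,014.90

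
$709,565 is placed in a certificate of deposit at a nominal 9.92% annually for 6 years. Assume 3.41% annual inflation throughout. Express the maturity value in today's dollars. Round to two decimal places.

$1,023,475.09

Nominal value at maturity: $709,565 × (1 + 9.92%)^6 ≈ $1,251,562.39.
Price-level factor over 6 years: (1 + 3.41%)^6 ≈ 1.2228557465.
The maturity value deflated by that factor is the answer in today's purchasing power.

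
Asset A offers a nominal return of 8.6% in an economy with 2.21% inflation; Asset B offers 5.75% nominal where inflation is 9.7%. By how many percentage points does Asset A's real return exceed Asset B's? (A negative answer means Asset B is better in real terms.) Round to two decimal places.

9.85

Asset A real return: 1.086/1.0221 − 1 = 6.252%.
Asset B real return: 1.0575/1.097 − 1 = -3.601%.
Difference: 6.252 − (-3.601) = 9.853 pp.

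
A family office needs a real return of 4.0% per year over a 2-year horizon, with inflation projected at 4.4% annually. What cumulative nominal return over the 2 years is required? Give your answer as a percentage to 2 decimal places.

17.89%

Required annual nominal rate: (1+4.0%)(1+4.4%) − 1 = 8.576%.
Cumulative over 2 years: (1 + 0.08576)^2 − 1 ≈ 0.17887.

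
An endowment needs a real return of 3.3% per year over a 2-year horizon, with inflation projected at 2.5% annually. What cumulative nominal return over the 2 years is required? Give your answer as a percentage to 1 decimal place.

Required annual nominal rate: (1+3.3%)(1+2.5%) − 1 = 5.8825%.
Cumulative over 2 years: (1 + 0.058825)^2 − 1 ≈ 0.12111.

12.1%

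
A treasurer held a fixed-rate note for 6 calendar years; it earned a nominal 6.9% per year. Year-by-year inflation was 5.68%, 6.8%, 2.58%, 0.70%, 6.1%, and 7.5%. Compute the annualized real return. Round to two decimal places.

Cumulative inflation factor: 1.0568 × 1.068 × 1.0258 × 1.0070 × 1.061 × 1.075 ≈ 1.32978.
Nominal growth factor: 1.49233. Real growth factor = 1.49233 / 1.32978 ≈ 1.12224.
Annualized: 1.12224^(1/6) − 1 ≈ 0.01941.

1.94%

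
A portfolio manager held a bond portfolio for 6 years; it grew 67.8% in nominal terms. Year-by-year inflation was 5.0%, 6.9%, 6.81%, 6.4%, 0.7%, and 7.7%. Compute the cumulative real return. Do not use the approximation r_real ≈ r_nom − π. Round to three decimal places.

21.290%

Cumulative inflation factor: 1.050 × 1.069 × 1.0681 × 1.064 × 1.007 × 1.077 ≈ 1.38346.
Nominal growth factor: 1.67800. Real growth factor = 1.67800 / 1.38346 ≈ 1.21290.
Total real return ≈ 21.2903%.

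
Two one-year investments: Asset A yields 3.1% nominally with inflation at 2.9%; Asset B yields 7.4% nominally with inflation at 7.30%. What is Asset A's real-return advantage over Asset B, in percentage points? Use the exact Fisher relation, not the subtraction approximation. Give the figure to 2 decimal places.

Asset A real return: 1.031/1.029 − 1 = 0.194%.
Asset B real return: 1.074/1.0730 − 1 = 0.093%.
Difference: 0.194 − 0.093 = 0.101 pp.

0.10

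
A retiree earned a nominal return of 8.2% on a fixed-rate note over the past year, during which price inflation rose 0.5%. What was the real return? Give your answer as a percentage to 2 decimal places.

7.66%

Real return via the Fisher equation: (1 + 8.2%)/(1 + 0.5%) − 1 = 1.082/1.005 − 1 ≈ 0.07662.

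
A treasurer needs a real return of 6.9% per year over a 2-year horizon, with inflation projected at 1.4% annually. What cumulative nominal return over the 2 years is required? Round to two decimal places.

Required annual nominal rate: (1+6.9%)(1+1.4%) − 1 = 8.3966%.
Cumulative over 2 years: (1 + 0.083966)^2 − 1 ≈ 0.17498.

17.50%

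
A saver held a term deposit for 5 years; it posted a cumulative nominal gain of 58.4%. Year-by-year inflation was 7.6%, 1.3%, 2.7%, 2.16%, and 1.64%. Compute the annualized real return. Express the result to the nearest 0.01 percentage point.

Cumulative inflation factor: 1.076 × 1.013 × 1.027 × 1.0216 × 1.0164 ≈ 1.16235.
Nominal growth factor: 1.58400. Real growth factor = 1.58400 / 1.16235 ≈ 1.36275.
Annualized: 1.36275^(1/5) − 1 ≈ 0.06386.

6.39%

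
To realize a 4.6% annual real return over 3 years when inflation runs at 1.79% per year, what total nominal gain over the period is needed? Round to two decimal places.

20.70%

Required annual nominal rate: (1+4.6%)(1+1.79%) − 1 = 6.47234%.
Cumulative over 3 years: (1 + 0.0647234)^3 − 1 ≈ 0.20701.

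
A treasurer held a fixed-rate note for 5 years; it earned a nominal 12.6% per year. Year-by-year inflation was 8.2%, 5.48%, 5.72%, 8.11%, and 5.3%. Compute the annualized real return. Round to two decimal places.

5.67%

Cumulative inflation factor: 1.082 × 1.0548 × 1.0572 × 1.0811 × 1.053 ≈ 1.37356.
Nominal growth factor: 1.81006. Real growth factor = 1.81006 / 1.37356 ≈ 1.31778.
Annualized: 1.31778^(1/5) − 1 ≈ 0.05674.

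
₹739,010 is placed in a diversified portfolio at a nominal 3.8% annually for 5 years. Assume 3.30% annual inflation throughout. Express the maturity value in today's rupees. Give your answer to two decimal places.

₹757,069.02

Nominal value at maturity: ₹739,010 × (1 + 3.8%)^5 ≈ ₹890,506.48.
Price-level factor over 5 years: (1 + 3.30%)^5 ≈ 1.1762553387.
Dividing the nominal maturity value by the price-level factor gives the value in today's money.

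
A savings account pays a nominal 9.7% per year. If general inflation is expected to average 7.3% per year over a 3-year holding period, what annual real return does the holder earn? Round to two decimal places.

With constant rates the annual real return is the same each year: (1+9.7%)/(1+7.3%) − 1 = 0.02237.

2.24%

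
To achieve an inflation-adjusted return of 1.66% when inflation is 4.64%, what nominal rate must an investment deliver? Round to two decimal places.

By the Fisher equation, 1 + r_nom = (1 + 1.66%)(1 + 4.64%) = 1.0166 × 1.0464 = 1.06377024.
So r_nom = 6.377024%.

6.38%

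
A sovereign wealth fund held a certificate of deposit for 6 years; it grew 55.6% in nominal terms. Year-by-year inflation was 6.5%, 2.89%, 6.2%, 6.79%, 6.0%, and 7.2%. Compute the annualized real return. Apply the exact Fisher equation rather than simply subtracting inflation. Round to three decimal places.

Cumulative inflation factor: 1.065 × 1.0289 × 1.062 × 1.0679 × 1.060 × 1.072 ≈ 1.41214.
Nominal growth factor: 1.55600. Real growth factor = 1.55600 / 1.41214 ≈ 1.10187.
Annualized: 1.10187^(1/6) − 1 ≈ 0.01630.

1.630%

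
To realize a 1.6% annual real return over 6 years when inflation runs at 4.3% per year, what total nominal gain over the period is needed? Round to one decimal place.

41.6%

Required annual nominal rate: (1+1.6%)(1+4.3%) − 1 = 5.9688%.
Cumulative over 6 years: (1 + 0.059688)^6 − 1 ≈ 0.41602.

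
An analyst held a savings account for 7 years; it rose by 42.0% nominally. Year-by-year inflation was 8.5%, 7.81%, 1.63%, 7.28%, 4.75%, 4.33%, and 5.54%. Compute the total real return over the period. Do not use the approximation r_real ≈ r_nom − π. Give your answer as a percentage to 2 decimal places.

Cumulative inflation factor: 1.085 × 1.0781 × 1.0163 × 1.0728 × 1.0475 × 1.0433 × 1.0554 ≈ 1.47099.
Nominal growth factor: 1.42000. Real growth factor = 1.42000 / 1.47099 ≈ 0.96534.
Total real return ≈ -3.4664%.

-3.47%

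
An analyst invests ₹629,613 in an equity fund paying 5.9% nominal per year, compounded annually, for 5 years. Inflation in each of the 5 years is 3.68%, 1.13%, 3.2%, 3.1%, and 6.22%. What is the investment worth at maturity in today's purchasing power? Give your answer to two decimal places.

Nominal value at maturity: ₹629,613 × (1 + 5.9%)^5 ≈ ₹838,597.35.
Price-level factor over 5 years: 1.0368 × 1.0113 × 1.032 × 1.031 × 1.0622 ≈ 1.1850035610.
The maturity value deflated by that factor is the answer in today's purchasing power.

₹707,674.96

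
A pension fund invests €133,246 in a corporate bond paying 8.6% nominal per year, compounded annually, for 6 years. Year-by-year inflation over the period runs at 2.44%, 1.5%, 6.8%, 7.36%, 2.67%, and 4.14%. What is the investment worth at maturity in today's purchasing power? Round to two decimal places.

€171,483.61

Nominal value at maturity: €133,246 × (1 + 8.6%)^6 ≈ €218,591.43.
Price-level factor over 6 years: 1.0244 × 1.015 × 1.068 × 1.0736 × 1.0267 × 1.0414 ≈ 1.2747073880.
Dividing the nominal maturity value by the price-level factor gives the value in today's money.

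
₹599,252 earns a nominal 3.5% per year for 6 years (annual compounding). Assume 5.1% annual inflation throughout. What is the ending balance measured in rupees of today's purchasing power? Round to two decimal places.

Nominal value at maturity: ₹599,252 × (1 + 3.5%)^6 ≈ ₹736,633.71.
Price-level factor over 6 years: (1 + 5.1%)^6 ≈ 1.3477715858.
The maturity value deflated by that factor is the answer in today's purchasing power.

₹546,556.79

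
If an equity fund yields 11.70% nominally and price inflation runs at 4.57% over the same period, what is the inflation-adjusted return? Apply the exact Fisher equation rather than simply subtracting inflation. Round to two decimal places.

6.82%

Real return via the Fisher equation: (1 + 11.70%)/(1 + 4.57%) − 1 = 1.1170/1.0457 − 1 ≈ 0.06818.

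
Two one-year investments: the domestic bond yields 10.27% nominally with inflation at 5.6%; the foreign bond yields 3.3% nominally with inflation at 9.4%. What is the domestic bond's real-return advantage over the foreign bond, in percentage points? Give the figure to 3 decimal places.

The domestic bond real return: 1.1027/1.056 − 1 = 4.4223%.
The foreign bond real return: 1.033/1.094 − 1 = -5.5759%.
Difference: 4.4223 − (-5.5759) = 9.9982 pp.

9.998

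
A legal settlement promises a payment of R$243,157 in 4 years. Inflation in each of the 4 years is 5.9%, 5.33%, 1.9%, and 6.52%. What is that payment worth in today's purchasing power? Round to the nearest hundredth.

R$200,832.22

Price-level factor over 4 years: 1.059 × 1.0533 × 1.019 × 1.0652 ≈ 1.2107469566.
Purchasing power today: R$243,157 divided by that factor.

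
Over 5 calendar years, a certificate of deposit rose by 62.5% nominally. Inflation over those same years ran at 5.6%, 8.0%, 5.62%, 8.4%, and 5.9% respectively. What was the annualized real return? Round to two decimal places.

Cumulative inflation factor: 1.056 × 1.080 × 1.0562 × 1.084 × 1.059 ≈ 1.38280.
Nominal growth factor: 1.62500. Real growth factor = 1.62500 / 1.38280 ≈ 1.17515.
Annualized: 1.17515^(1/5) − 1 ≈ 0.03281.

3.28%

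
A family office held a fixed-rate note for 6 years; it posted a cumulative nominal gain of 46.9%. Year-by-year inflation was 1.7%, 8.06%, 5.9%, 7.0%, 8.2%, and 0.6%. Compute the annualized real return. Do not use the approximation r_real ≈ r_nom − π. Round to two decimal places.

1.35%

Cumulative inflation factor: 1.017 × 1.0806 × 1.059 × 1.070 × 1.082 × 1.006 ≈ 1.35547.
Nominal growth factor: 1.46900. Real growth factor = 1.46900 / 1.35547 ≈ 1.08375.
Annualized: 1.08375^(1/6) − 1 ≈ 0.01350.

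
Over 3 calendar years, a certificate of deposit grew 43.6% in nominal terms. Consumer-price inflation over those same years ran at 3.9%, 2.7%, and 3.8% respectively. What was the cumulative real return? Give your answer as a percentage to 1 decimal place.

29.6%

Cumulative inflation factor: 1.039 × 1.027 × 1.038 ≈ 1.10760.
Nominal growth factor: 1.43600. Real growth factor = 1.43600 / 1.10760 ≈ 1.29650.
Total real return ≈ 29.6496%.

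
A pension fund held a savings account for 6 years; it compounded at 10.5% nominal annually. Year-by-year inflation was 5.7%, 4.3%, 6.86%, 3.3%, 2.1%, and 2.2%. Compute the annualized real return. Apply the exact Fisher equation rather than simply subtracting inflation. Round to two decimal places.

Cumulative inflation factor: 1.057 × 1.043 × 1.0686 × 1.033 × 1.021 × 1.022 ≈ 1.26985.
Nominal growth factor: 1.82043. Real growth factor = 1.82043 / 1.26985 ≈ 1.43358.
Annualized: 1.43358^(1/6) − 1 ≈ 0.06187.

6.19%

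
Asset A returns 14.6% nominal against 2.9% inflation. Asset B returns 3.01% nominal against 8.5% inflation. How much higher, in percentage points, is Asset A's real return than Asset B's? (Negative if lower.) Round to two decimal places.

Asset A real return: 1.146/1.029 − 1 = 11.370%.
Asset B real return: 1.0301/1.085 − 1 = -5.060%.
Difference: 11.370 − (-5.060) = 16.430 pp.

16.43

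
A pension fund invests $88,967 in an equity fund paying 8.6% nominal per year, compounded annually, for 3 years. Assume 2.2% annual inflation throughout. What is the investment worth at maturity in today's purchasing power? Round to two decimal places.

Nominal value at maturity: $88,967 × (1 + 8.6%)^3 ≈ $113,951.07.
Price-level factor over 3 years: (1 + 2.2%)^3 = 1.067462648.
Dividing the nominal maturity value by the price-level factor gives the value in today's money.

$106,749.47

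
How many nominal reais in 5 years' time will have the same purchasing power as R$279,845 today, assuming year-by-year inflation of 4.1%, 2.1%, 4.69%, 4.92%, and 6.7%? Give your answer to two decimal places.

R$348,595.62

Cumulative price-level factor: 1.041 × 1.021 × 1.0469 × 1.0492 × 1.067 ≈ 1.2456739223.
The nominal amount required is R$279,845 scaled up by that factor.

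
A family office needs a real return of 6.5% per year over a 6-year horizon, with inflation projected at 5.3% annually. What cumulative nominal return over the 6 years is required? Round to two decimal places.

Required annual nominal rate: (1+6.5%)(1+5.3%) − 1 = 12.1445%.
Cumulative over 6 years: (1 + 0.121445)^6 − 1 ≈ 0.98915.

98.92%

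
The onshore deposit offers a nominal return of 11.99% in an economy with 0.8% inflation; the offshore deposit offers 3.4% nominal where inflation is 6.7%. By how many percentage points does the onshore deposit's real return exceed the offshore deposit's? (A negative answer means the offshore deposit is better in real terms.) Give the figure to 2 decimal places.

14.19

The onshore deposit real return: 1.1199/1.008 − 1 = 11.101%.
The offshore deposit real return: 1.034/1.067 − 1 = -3.093%.
Difference: 11.101 − (-3.093) = 14.194 pp.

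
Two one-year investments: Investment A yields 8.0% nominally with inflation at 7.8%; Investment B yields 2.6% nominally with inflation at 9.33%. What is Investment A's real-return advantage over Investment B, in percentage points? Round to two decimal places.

6.34

Investment A real return: 1.080/1.078 − 1 = 0.186%.
Investment B real return: 1.026/1.0933 − 1 = -6.156%.
Difference: 0.186 − (-6.156) = 6.342 pp.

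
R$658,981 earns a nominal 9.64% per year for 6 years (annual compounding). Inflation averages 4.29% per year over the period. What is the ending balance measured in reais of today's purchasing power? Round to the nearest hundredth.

Nominal value at maturity: R$658,981 × (1 + 9.64%)^6 ≈ R$1,144,687.80.
Price-level factor over 6 years: (1 + 4.29%)^6 ≈ 1.2866369065.
The maturity value deflated by that factor is the answer in today's purchasing power.

R$889,674.31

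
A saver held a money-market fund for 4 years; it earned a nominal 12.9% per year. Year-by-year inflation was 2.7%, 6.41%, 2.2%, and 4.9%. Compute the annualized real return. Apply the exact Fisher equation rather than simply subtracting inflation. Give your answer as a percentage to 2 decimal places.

8.52%

Cumulative inflation factor: 1.027 × 1.0641 × 1.022 × 1.049 ≈ 1.17160.
Nominal growth factor: 1.62471. Real growth factor = 1.62471 / 1.17160 ≈ 1.38674.
Annualized: 1.38674^(1/4) − 1 ≈ 0.08517.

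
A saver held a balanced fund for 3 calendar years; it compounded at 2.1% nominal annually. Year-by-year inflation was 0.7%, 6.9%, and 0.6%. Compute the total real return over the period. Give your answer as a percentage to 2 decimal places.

Cumulative inflation factor: 1.007 × 1.069 × 1.006 ≈ 1.08294.
Nominal growth factor: 1.06433. Real growth factor = 1.06433 / 1.08294 ≈ 0.98282.
Total real return ≈ -1.7184%.

-1.72%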